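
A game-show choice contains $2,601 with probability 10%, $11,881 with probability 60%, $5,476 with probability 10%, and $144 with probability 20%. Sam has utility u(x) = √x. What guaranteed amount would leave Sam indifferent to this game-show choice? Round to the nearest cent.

E[u] = 0.1·√2601 + 0.6·√11881 + 0.1·√5476 + 0.2·√144 = 0.1·51 + 0.6·109 + 0.1·74 + 0.2·12 = 80.3
CE = (80.3)² = 6448.09

$6,448.09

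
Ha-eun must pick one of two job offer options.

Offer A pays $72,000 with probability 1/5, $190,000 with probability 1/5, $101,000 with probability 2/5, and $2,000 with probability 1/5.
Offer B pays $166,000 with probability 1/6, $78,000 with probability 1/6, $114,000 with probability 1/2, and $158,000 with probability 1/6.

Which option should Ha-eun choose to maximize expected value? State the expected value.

Offer B ($124,000)

Offer A = 1/5 × 72000 + 1/5 × 190000 + 2/5 × 101000 + 1/5 × 2000 = 14400 + 38000 + 40400 + 400 = 93200
Offer B = 1/6 × 166000 + 1/6 × 78000 + 1/2 × 114000 + 1/6 × 158000 = 27666.6667 + 13000 + 57000 + 26333.3333 = 124000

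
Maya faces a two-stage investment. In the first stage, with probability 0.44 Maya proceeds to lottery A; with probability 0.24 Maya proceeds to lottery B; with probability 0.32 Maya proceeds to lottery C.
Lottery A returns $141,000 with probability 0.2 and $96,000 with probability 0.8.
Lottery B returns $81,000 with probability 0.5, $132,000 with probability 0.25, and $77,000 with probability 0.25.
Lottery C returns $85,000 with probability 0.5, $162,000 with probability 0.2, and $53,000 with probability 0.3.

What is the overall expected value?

$97,516

EV(A) = 0.2 × 141000 + 0.8 × 96000 = 28200 + 76800 = 105000
EV(B) = 0.5 × 81000 + 0.25 × 132000 + 0.25 × 77000 = 40500 + 33000 + 19250 = 92750
EV(C) = 0.5 × 85000 + 0.2 × 162000 + 0.3 × 53000 = 42500 + 32400 + 15900 = 90800
Overall = 0.44 × 105000 + 0.24 × 92750 + 0.32 × 90800 = 46200 + 22260 + 29056 = 97516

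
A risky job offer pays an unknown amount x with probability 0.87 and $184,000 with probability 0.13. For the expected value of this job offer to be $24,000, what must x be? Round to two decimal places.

x = $91.95

0.87·x + 0.13·184000 = 24000
0.87·x = 24000 − 23920 = 80
x = 80 / 0.87 = 91.9540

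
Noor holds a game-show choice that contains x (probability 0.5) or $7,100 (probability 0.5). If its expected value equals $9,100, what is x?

x = $11,100

0.5·x + 0.5·7100 = 9100
0.5·x = 9100 − 3550 = 5550
x = 5550 / 0.5 = 11100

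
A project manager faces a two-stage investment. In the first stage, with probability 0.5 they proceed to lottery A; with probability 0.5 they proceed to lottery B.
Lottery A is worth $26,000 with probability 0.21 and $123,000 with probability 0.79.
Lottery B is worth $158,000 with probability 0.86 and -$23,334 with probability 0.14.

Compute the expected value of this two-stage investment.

EV(A) = 0.21 × 26000 + 0.79 × 123000 = 5460 + 97170 = 102630
EV(B) = 0.86 × 158000 + 0.14 × (-23334) = 135880 − 3266.76 = 132613.24
Overall = 0.5 × 102630 + 0.5 × 132613.24 = 51315 + 66306.62 = 117621.62

$117,621.62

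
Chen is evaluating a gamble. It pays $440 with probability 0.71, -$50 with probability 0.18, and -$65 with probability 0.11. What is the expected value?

$296.25

EV = 0.71 × 440 + 0.18 × (-50) + 0.11 × (-65) = 312.4 − 9 − 7.15 = 296.25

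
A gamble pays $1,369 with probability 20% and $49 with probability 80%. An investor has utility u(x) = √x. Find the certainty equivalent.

E[u] = 0.2·√1369 + 0.8·√49 = 0.2·37 + 0.8·7 = 13
CE = (13)² = 169

$169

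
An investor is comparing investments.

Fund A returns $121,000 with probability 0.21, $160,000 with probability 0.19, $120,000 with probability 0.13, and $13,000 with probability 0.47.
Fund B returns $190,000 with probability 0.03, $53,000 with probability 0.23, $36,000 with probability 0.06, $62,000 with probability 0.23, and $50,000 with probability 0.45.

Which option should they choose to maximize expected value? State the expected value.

Fund A ($77,520)

Fund A = 0.21 × 121000 + 0.19 × 160000 + 0.13 × 120000 + 0.47 × 13000 = 25410 + 30400 + 15600 + 6110 = 77520
Fund B = 0.03 × 190000 + 0.23 × 53000 + 0.06 × 36000 + 0.23 × 62000 + 0.45 × 50000 = 5700 + 12190 + 2160 + 14260 + 22500 = 56810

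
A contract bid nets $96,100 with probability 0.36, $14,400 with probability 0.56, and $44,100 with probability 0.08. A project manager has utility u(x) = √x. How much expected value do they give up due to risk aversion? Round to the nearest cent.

E[u] = 0.36·√96100 + 0.56·√14400 + 0.08·√44100 = 0.36·310 + 0.56·120 + 0.08·210 = 195.6
CE = (195.6)² = 38259.36
Risk premium = EV − CE = 46188 − 38259.36 = 7928.64

$7,928.64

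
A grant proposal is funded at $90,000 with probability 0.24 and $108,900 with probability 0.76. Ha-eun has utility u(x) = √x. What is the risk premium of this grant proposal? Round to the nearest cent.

E[u] = 0.24·√90000 + 0.76·√108900 = 0.24·300 + 0.76·330 = 322.8
CE = (322.8)² = 104199.84
Risk premium = EV − CE = 104364 − 104199.84 = 164.16

$164.16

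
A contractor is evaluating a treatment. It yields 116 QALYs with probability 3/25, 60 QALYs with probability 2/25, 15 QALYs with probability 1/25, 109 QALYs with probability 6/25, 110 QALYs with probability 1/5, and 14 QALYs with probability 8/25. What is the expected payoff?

EV = 3/25 × 116 + 2/25 × 60 + 1/25 × 15 + 6/25 × 109 + 1/5 × 110 + 8/25 × 14 = 13.92 + 4.8 + 0.6 + 26.16 + 22 + 4.48 = 71.96

71.96 QALYs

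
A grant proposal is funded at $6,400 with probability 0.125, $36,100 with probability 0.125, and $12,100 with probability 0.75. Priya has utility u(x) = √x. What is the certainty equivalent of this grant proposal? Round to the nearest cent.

$13,514.06

E[u] = 0.125·√6400 + 0.125·√36100 + 0.75·√12100 = 0.125·80 + 0.125·190 + 0.75·110 = 116.25
CE = (116.25)² = 13514.0625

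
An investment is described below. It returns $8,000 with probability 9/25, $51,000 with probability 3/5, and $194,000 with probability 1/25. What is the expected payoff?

EV = 9/25 × 8000 + 3/5 × 51000 + 1/25 × 194000 = 2880 + 30600 + 7760 = 41240

$41,240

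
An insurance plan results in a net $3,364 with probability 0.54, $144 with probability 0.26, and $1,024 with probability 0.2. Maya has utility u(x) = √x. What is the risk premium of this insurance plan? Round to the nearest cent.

$390.89

E[u] = 0.54·√3364 + 0.26·√144 + 0.2·√1024 = 0.54·58 + 0.26·12 + 0.2·32 = 40.84
CE = (40.84)² = 1667.9056
Risk premium = EV − CE = 2058.8 − 1667.9056 = 390.8944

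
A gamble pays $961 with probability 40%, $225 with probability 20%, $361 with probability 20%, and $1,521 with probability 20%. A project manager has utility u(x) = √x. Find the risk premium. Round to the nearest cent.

E[u] = 0.4·√961 + 0.2·√225 + 0.2·√361 + 0.2·√1521 = 0.4·31 + 0.2·15 + 0.2·19 + 0.2·39 = 27
CE = (27)² = 729
Risk premium = EV − CE = 805.8 − 729 = 76.8

$76.80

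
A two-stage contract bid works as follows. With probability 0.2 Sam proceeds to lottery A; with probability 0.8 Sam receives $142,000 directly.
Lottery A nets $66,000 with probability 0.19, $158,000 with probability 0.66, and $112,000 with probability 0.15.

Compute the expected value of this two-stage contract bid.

EV(A) = 0.19 × 66000 + 0.66 × 158000 + 0.15 × 112000 = 12540 + 104280 + 16800 = 133620
Branch B: 142000 (certain)
Overall = 0.2 × 133620 + 0.8 × 142000 = 26724 + 113600 = 140324

$140,324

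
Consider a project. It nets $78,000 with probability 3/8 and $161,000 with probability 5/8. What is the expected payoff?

$129,875

EV = 3/8 × 78000 + 5/8 × 161000 = 29250 + 100625 = 129875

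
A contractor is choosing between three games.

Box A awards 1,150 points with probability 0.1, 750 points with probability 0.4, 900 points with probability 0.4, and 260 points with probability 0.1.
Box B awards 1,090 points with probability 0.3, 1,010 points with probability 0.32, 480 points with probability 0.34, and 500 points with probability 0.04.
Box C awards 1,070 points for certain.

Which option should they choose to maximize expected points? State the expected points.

Box C (1,070 points)

Box A = 0.1 × 1150 + 0.4 × 750 + 0.4 × 900 + 0.1 × 260 = 115 + 300 + 360 + 26 = 801
Box B = 0.3 × 1090 + 0.32 × 1010 + 0.34 × 480 + 0.04 × 500 = 327 + 323.2 + 163.2 + 20 = 833.4
Box C: 1070 (certain)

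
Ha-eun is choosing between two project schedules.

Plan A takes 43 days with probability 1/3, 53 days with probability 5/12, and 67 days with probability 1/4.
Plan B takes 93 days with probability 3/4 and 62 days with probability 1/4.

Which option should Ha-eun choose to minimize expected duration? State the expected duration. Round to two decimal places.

Plan A (53.17 days)

Plan A = 1/3 × 43 + 5/12 × 53 + 1/4 × 67 = 14.3333 + 22.0833 + 16.75 = 53.1667
Plan B = 3/4 × 93 + 1/4 × 62 = 69.75 + 15.5 = 85.25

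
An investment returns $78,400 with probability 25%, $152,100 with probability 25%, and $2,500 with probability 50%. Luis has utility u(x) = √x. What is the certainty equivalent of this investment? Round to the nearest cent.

E[u] = 0.25·√78400 + 0.25·√152100 + 0.5·√2500 = 0.25·280 + 0.25·390 + 0.5·50 = 192.5
CE = (192.5)² = 37056.25

$37,056.25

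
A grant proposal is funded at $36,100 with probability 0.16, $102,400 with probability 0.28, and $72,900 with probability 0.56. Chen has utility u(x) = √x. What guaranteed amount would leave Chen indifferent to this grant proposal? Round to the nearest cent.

$73,549.44

E[u] = 0.16·√36100 + 0.28·√102400 + 0.56·√72900 = 0.16·190 + 0.28·320 + 0.56·270 = 271.2
CE = (271.2)² = 73549.44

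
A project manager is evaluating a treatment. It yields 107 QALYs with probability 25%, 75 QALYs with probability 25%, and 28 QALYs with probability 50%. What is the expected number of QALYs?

EV = 0.25 × 107 + 0.25 × 75 + 0.5 × 28 = 26.75 + 18.75 + 14 = 59.5

59.5 QALYs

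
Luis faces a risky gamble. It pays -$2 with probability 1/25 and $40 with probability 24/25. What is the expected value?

$38.32

EV = 1/25 × (-2) + 24/25 × 40 = -0.08 + 38.4 = 38.32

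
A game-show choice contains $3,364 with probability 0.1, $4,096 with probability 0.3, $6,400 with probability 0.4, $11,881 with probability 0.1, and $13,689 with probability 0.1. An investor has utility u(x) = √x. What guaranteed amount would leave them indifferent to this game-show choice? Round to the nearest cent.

$6,336.16

E[u] = 0.1·√3364 + 0.3·√4096 + 0.4·√6400 + 0.1·√11881 + 0.1·√13689 = 0.1·58 + 0.3·64 + 0.4·80 + 0.1·109 + 0.1·117 = 79.6
CE = (79.6)² = 6336.16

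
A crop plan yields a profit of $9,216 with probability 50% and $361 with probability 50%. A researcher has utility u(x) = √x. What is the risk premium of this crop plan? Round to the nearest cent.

$1,482.25

E[u] = 0.5·√9216 + 0.5·√361 = 0.5·96 + 0.5·19 = 57.5
CE = (57.5)² = 3306.25
Risk premium = EV − CE = 4788.5 − 3306.25 = 1482.25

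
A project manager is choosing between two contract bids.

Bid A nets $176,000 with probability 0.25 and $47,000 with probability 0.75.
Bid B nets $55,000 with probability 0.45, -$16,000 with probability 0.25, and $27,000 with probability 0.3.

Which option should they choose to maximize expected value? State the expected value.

Bid A ($79,250)

Bid A = 0.25 × 176000 + 0.75 × 47000 = 44000 + 35250 = 79250
Bid B = 0.45 × 55000 + 0.25 × (-16000) + 0.3 × 27000 = 24750 − 4000 + 8100 = 28850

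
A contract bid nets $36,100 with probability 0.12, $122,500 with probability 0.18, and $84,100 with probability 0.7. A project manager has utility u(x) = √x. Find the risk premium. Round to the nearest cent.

E[u] = 0.12·√36100 + 0.18·√122500 + 0.7·√84100 = 0.12·190 + 0.18·350 + 0.7·290 = 288.8
CE = (288.8)² = 83405.44
Risk premium = EV − CE = 85252 − 83405.44 = 1846.56

$1,846.56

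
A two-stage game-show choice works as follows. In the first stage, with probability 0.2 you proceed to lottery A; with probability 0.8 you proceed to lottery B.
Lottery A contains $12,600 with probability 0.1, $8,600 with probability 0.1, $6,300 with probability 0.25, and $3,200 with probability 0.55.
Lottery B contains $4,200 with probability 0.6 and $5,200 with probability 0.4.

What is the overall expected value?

$4,771

EV(A) = 0.1 × 12600 + 0.1 × 8600 + 0.25 × 6300 + 0.55 × 3200 = 1260 + 860 + 1575 + 1760 = 5455
EV(B) = 0.6 × 4200 + 0.4 × 5200 = 2520 + 2080 = 4600
Overall = 0.2 × 5455 + 0.8 × 4600 = 1091 + 3680 = 4771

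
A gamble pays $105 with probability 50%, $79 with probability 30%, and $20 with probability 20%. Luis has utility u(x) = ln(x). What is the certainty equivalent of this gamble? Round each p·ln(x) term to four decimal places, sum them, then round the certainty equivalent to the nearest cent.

$69.19

E[u] = 0.5·ln(105) + 0.3·ln(79) + 0.2·ln(20) = 2.3270 + 1.3108 + 0.5991 = 4.2369
CE = e^4.2369 ≈ 69.19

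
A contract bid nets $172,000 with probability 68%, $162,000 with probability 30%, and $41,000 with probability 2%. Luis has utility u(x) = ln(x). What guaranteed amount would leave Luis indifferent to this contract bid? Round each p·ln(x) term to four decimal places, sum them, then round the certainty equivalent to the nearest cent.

$164,160.52

E[u] = 0.68·ln(172000) + 0.3·ln(162000) + 0.02·ln(41000) = 8.1976 + 3.5986 + 0.2124 = 12.0086
CE = e^12.0086 ≈ 164160.52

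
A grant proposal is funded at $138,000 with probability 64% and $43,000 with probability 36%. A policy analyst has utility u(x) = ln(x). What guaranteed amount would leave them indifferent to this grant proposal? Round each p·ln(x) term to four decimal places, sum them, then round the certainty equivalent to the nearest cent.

E[u] = 0.64·ln(138000) + 0.36·ln(43000) = 7.5744 + 3.8408 = 11.4152
CE = e^11.4152 ≈ 90689.78

$90,689.78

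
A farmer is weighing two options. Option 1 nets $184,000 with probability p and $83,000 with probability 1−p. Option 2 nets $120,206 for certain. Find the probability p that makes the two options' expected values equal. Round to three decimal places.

p·184000 + (1−p)·83000 = 120206
101000p + 83000 = 120206
p = (120206 − 83000) / 101000

p = 0.368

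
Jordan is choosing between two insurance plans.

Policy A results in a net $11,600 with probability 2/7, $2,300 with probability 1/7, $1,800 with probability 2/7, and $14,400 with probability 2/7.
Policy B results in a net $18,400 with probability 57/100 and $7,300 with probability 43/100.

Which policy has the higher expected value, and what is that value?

Policy B ($13,627)

Policy A = 2/7 × 11600 + 1/7 × 2300 + 2/7 × 1800 + 2/7 × 14400 = 3314.2857 + 328.5714 + 514.2857 + 4114.2857 = 8271.4286
Policy B = 57/100 × 18400 + 43/100 × 7300 = 10488 + 3139 = 13627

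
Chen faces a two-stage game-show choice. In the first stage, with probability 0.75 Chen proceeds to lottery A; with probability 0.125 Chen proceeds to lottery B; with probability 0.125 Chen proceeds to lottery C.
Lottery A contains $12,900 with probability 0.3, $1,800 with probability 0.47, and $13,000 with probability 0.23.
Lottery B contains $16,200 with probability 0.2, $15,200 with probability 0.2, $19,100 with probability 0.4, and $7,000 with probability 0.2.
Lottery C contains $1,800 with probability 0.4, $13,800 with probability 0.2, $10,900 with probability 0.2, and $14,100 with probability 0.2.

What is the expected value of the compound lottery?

$8,754.50

EV(A) = 0.3 × 12900 + 0.47 × 1800 + 0.23 × 13000 = 3870 + 846 + 2990 = 7706
EV(B) = 0.2 × 16200 + 0.2 × 15200 + 0.4 × 19100 + 0.2 × 7000 = 3240 + 3040 + 7640 + 1400 = 15320
EV(C) = 0.4 × 1800 + 0.2 × 13800 + 0.2 × 10900 + 0.2 × 14100 = 720 + 2760 + 2180 + 2820 = 8480
Overall = 0.75 × 7706 + 0.125 × 15320 + 0.125 × 8480 = 5779.5 + 1915 + 1060 = 8754.5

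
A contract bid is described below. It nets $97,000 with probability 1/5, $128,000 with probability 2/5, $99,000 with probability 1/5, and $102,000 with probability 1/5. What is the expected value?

$110,800

EV = 1/5 × 97000 + 2/5 × 128000 + 1/5 × 99000 + 1/5 × 102000 = 19400 + 51200 + 19800 + 20400 = 110800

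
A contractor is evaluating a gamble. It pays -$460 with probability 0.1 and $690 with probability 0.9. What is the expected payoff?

EV = 0.1 × (-460) + 0.9 × 690 = -46 + 621 = 575

$575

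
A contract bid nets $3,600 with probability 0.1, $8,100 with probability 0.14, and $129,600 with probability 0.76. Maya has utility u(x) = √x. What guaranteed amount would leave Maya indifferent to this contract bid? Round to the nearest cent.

$85,380.84

E[u] = 0.1·√3600 + 0.14·√8100 + 0.76·√129600 = 0.1·60 + 0.14·90 + 0.76·360 = 292.2
CE = (292.2)² = 85380.84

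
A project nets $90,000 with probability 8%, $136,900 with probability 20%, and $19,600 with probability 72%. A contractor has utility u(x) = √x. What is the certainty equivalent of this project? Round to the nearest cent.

E[u] = 0.08·√90000 + 0.2·√136900 + 0.72·√19600 = 0.08·300 + 0.2·370 + 0.72·140 = 198.8
CE = (198.8)² = 39521.44

$39,521.44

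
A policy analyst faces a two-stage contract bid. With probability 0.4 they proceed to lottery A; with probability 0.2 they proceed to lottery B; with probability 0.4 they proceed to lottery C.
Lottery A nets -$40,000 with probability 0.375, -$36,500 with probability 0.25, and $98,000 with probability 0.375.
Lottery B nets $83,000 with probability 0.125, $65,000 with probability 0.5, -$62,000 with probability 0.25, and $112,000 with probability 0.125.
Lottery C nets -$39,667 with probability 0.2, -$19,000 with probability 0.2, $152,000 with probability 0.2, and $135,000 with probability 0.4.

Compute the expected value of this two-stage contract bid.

EV(A) = 0.375 × (-40000) + 0.25 × (-36500) + 0.375 × 98000 = -15000 − 9125 + 36750 = 12625
EV(B) = 0.125 × 83000 + 0.5 × 65000 + 0.25 × (-62000) + 0.125 × 112000 = 10375 + 32500 − 15500 + 14000 = 41375
EV(C) = 0.2 × (-39667) + 0.2 × (-19000) + 0.2 × 152000 + 0.4 × 135000 = -7933.4 − 3800 + 30400 + 54000 = 72666.6
Overall = 0.4 × 12625 + 0.2 × 41375 + 0.4 × 72666.6 = 5050 + 8275 + 29066.64 = 42391.64

$42,391.64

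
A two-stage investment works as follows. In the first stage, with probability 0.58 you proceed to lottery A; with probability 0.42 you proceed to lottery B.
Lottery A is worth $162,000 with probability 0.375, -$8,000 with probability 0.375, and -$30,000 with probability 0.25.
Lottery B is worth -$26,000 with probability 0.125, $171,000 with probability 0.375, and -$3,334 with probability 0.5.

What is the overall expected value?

$54,012.36

EV(A) = 0.375 × 162000 + 0.375 × (-8000) + 0.25 × (-30000) = 60750 − 3000 − 7500 = 50250
EV(B) = 0.125 × (-26000) + 0.375 × 171000 + 0.5 × (-3334) = -3250 + 64125 − 1667 = 59208
Overall = 0.58 × 50250 + 0.42 × 59208 = 29145 + 24867.36 = 54012.36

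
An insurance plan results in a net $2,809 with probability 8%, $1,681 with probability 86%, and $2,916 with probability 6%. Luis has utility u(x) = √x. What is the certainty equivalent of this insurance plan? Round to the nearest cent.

E[u] = 0.08·√2809 + 0.86·√1681 + 0.06·√2916 = 0.08·53 + 0.86·41 + 0.06·54 = 42.74
CE = (42.74)² = 1826.7076

$1,826.71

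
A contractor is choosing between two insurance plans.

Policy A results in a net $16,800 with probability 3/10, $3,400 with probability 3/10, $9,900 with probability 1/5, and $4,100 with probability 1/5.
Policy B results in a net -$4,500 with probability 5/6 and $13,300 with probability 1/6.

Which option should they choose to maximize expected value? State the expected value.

Policy A ($8,860)

Policy A = 3/10 × 16800 + 3/10 × 3400 + 1/5 × 9900 + 1/5 × 4100 = 5040 + 1020 + 1980 + 820 = 8860
Policy B = 5/6 × (-4500) + 1/6 × 13300 = -3750 + 2216.6667 = -1533.3333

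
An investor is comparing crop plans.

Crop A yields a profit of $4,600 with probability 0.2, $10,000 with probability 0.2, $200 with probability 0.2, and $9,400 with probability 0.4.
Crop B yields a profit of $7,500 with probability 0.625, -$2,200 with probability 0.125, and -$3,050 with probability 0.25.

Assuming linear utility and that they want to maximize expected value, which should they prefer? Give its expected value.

Crop A ($6,720)

Crop A = 0.2 × 4600 + 0.2 × 10000 + 0.2 × 200 + 0.4 × 9400 = 920 + 2000 + 40 + 3760 = 6720
Crop B = 0.625 × 7500 + 0.125 × (-2200) + 0.25 × (-3050) = 4687.5 − 275 − 762.5 = 3650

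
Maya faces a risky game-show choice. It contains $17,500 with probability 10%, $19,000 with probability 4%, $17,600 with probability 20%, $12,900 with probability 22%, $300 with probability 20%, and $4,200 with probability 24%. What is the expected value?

EV = 0.1 × 17500 + 0.04 × 19000 + 0.2 × 17600 + 0.22 × 12900 + 0.2 × 300 + 0.24 × 4200 = 1750 + 760 + 3520 + 2838 + 60 + 1008 = 9936

$9,936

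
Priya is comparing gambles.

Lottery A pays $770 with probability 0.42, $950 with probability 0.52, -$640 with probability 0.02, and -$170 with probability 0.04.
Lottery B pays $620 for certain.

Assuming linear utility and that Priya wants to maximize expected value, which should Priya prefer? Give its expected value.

Lottery A ($797.80)

Lottery A = 0.42 × 770 + 0.52 × 950 + 0.02 × (-640) + 0.04 × (-170) = 323.4 + 494 − 12.8 − 6.8 = 797.8
Lottery B: 620 (certain)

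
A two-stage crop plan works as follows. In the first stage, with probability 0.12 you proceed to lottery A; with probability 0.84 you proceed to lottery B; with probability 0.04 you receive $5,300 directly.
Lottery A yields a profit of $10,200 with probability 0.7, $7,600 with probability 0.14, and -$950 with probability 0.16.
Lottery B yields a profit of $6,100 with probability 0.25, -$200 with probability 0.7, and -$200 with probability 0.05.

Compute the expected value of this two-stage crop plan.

$2,333.24

EV(A) = 0.7 × 10200 + 0.14 × 7600 + 0.16 × (-950) = 7140 + 1064 − 152 = 8052
EV(B) = 0.25 × 6100 + 0.7 × (-200) + 0.05 × (-200) = 1525 − 140 − 10 = 1375
Branch C: 5300 (certain)
Overall = 0.12 × 8052 + 0.84 × 1375 + 0.04 × 5300 = 966.24 + 1155 + 212 = 2333.24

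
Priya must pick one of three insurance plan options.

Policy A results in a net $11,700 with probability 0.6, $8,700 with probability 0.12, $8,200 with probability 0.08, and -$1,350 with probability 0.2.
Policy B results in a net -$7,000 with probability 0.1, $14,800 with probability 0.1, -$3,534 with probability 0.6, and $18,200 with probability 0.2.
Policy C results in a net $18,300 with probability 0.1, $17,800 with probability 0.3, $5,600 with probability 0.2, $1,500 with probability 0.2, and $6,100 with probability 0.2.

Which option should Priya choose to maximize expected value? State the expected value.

Policy A = 0.6 × 11700 + 0.12 × 8700 + 0.08 × 8200 + 0.2 × (-1350) = 7020 + 1044 + 656 − 270 = 8450
Policy B = 0.1 × (-7000) + 0.1 × 14800 + 0.6 × (-3534) + 0.2 × 18200 = -700 + 1480 − 2120.4 + 3640 = 2299.6
Policy C = 0.1 × 18300 + 0.3 × 17800 + 0.2 × 5600 + 0.2 × 1500 + 0.2 × 6100 = 1830 + 5340 + 1120 + 300 + 1220 = 9810

Policy C ($9,810)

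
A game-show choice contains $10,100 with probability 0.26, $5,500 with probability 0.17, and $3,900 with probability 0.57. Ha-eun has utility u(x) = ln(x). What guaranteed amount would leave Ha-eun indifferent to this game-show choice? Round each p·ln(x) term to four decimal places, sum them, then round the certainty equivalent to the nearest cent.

E[u] = 0.26·ln(10100) + 0.17·ln(5500) + 0.57·ln(3900) = 2.3973 + 1.4641 + 4.7132 = 8.5746
CE = e^8.5746 ≈ 5295.43

$5,295.43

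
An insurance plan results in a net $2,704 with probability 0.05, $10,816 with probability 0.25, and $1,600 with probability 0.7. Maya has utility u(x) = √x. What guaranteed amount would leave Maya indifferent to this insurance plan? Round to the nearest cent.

$3,203.56

E[u] = 0.05·√2704 + 0.25·√10816 + 0.7·√1600 = 0.05·52 + 0.25·104 + 0.7·40 = 56.6
CE = (56.6)² = 3203.56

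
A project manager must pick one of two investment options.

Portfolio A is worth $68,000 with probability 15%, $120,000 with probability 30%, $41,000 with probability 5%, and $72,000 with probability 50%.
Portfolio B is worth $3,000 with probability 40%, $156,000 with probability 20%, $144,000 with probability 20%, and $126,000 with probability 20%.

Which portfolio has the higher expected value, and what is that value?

Portfolio B ($86,400)

Portfolio A = 0.15 × 68000 + 0.3 × 120000 + 0.05 × 41000 + 0.5 × 72000 = 10200 + 36000 + 2050 + 36000 = 84250
Portfolio B = 0.4 × 3000 + 0.2 × 156000 + 0.2 × 144000 + 0.2 × 126000 = 1200 + 31200 + 28800 + 25200 = 86400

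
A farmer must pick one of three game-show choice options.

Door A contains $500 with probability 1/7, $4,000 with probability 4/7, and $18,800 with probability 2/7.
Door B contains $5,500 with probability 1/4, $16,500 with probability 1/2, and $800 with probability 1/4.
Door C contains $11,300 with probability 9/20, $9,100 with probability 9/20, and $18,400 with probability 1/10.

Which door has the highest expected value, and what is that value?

Door C ($11,020)

Door A = 1/7 × 500 + 4/7 × 4000 + 2/7 × 18800 = 71.4286 + 2285.7143 + 5371.4286 = 7728.5714
Door B = 1/4 × 5500 + 1/2 × 16500 + 1/4 × 800 = 1375 + 8250 + 200 = 9825
Door C = 9/20 × 11300 + 9/20 × 9100 + 1/10 × 18400 = 5085 + 4095 + 1840 = 11020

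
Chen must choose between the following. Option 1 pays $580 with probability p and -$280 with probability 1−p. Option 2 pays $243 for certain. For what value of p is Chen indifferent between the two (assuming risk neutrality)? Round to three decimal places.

p·580 + (1−p)·(-280) = 243
860p − 280 = 243
p = (243 + 280) / 860

p = 0.608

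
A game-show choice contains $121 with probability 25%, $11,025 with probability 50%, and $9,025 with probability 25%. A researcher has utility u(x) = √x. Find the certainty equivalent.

$6,241

E[u] = 0.25·√121 + 0.5·√11025 + 0.25·√9025 = 0.25·11 + 0.5·105 + 0.25·95 = 79
CE = (79)² = 6241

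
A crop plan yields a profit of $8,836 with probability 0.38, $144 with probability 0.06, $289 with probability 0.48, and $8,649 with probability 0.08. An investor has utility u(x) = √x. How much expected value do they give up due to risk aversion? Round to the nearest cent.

E[u] = 0.38·√8836 + 0.06·√144 + 0.48·√289 + 0.08·√8649 = 0.38·94 + 0.06·12 + 0.48·17 + 0.08·93 = 52.04
CE = (52.04)² = 2708.1616
Risk premium = EV − CE = 4196.96 − 2708.1616 = 1488.7984

$1,488.80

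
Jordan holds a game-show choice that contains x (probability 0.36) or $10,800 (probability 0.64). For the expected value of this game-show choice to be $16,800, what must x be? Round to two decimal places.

x = $27,466.67

0.36·x + 0.64·10800 = 16800
0.36·x = 16800 − 6912 = 9888
x = 9888 / 0.36 = 27466.6667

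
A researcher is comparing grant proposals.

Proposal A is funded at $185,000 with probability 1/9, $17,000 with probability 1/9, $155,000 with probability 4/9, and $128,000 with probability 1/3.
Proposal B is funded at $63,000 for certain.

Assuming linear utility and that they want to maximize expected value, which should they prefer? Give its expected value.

Proposal A = 1/9 × 185000 + 1/9 × 17000 + 4/9 × 155000 + 1/3 × 128000 = 20555.5556 + 1888.8889 + 68888.8889 + 42666.6667 = 134000
Proposal B: 63000 (certain)

Proposal A ($134,000)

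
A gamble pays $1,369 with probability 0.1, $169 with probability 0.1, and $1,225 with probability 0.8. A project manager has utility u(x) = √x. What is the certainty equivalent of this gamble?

E[u] = 0.1·√1369 + 0.1·√169 + 0.8·√1225 = 0.1·37 + 0.1·13 + 0.8·35 = 33
CE = (33)² = 1089

$1,089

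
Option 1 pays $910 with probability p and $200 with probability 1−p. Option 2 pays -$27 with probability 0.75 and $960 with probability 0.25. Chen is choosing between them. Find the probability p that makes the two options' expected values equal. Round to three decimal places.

p = 0.028

EV(Option 2) = 0.75 × (-27) + 0.25 × 960 = -20.25 + 240 = 219.75
p·910 + (1−p)·200 = 219.75
710p + 200 = 219.75
p = (219.75 − 200) / 710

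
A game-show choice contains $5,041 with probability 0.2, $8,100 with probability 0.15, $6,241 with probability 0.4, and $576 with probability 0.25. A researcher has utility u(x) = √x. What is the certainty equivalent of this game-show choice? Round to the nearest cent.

E[u] = 0.2·√5041 + 0.15·√8100 + 0.4·√6241 + 0.25·√576 = 0.2·71 + 0.15·90 + 0.4·79 + 0.25·24 = 65.3
CE = (65.3)² = 4264.09

$4,264.09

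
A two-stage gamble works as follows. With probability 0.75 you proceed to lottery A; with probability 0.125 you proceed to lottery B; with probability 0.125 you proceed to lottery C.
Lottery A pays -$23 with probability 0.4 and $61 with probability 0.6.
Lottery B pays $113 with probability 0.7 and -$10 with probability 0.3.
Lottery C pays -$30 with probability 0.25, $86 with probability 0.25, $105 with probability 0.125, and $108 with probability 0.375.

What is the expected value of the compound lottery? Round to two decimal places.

$38.52

EV(A) = 0.4 × (-23) + 0.6 × 61 = -9.2 + 36.6 = 27.4
EV(B) = 0.7 × 113 + 0.3 × (-10) = 79.1 − 3 = 76.1
EV(C) = 0.25 × (-30) + 0.25 × 86 + 0.125 × 105 + 0.375 × 108 = -7.5 + 21.5 + 13.125 + 40.5 = 67.625
Overall = 0.75 × 27.4 + 0.125 × 76.1 + 0.125 × 67.625 = 20.55 + 9.5125 + 8.453125 = 38.515625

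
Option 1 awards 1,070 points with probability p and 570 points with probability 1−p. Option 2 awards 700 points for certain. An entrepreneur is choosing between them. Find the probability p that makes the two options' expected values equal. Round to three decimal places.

p = 0.260

p·1070 + (1−p)·570 = 700
500p + 570 = 700
p = (700 − 570) / 500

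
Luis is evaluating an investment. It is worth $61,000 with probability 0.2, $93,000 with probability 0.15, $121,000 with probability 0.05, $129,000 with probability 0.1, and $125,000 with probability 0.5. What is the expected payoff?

$107,600

EV = 0.2 × 61000 + 0.15 × 93000 + 0.05 × 121000 + 0.1 × 129000 + 0.5 × 125000 = 12200 + 13950 + 6050 + 12900 + 62500 = 107600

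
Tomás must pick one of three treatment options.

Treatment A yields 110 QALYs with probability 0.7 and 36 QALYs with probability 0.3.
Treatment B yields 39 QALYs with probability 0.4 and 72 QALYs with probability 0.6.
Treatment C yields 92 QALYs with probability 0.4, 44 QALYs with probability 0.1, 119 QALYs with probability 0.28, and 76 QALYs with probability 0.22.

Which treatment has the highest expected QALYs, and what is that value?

Treatment A = 0.7 × 110 + 0.3 × 36 = 77 + 10.8 = 87.8
Treatment B = 0.4 × 39 + 0.6 × 72 = 15.6 + 43.2 = 58.8
Treatment C = 0.4 × 92 + 0.1 × 44 + 0.28 × 119 + 0.22 × 76 = 36.8 + 4.4 + 33.32 + 16.72 = 91.24

Treatment C (91.24 QALYs)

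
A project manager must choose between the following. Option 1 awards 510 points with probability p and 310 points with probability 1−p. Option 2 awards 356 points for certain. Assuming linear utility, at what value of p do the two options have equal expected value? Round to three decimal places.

p·510 + (1−p)·310 = 356
200p + 310 = 356
p = (356 − 310) / 200

p = 0.230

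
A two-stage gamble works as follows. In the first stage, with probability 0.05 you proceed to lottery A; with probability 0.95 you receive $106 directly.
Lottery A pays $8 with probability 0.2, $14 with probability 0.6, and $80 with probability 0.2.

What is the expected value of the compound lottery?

$102

EV(A) = 0.2 × 8 + 0.6 × 14 + 0.2 × 80 = 1.6 + 8.4 + 16 = 26
Branch B: 106 (certain)
Overall = 0.05 × 26 + 0.95 × 106 = 1.3 + 100.7 = 102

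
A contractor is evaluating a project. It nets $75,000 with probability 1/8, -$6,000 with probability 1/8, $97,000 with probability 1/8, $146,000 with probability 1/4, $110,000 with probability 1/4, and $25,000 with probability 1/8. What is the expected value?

$87,875

EV = 1/8 × 75000 + 1/8 × (-6000) + 1/8 × 97000 + 1/4 × 146000 + 1/4 × 110000 + 1/8 × 25000 = 9375 − 750 + 12125 + 36500 + 27500 + 3125 = 87875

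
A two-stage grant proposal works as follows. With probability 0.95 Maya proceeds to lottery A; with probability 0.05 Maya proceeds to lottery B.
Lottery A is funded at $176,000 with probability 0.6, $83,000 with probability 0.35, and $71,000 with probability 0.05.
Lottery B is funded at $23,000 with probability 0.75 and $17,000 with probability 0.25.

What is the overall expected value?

EV(A) = 0.6 × 176000 + 0.35 × 83000 + 0.05 × 71000 = 105600 + 29050 + 3550 = 138200
EV(B) = 0.75 × 23000 + 0.25 × 17000 = 17250 + 4250 = 21500
Overall = 0.95 × 138200 + 0.05 × 21500 = 131290 + 1075 = 132365

$132,365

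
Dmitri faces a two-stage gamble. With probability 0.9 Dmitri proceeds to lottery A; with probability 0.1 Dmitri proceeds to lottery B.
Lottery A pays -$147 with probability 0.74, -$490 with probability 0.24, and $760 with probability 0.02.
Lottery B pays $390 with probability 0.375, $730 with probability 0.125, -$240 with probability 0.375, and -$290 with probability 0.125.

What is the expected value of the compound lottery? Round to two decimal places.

EV(A) = 0.74 × (-147) + 0.24 × (-490) + 0.02 × 760 = -108.78 − 117.6 + 15.2 = -211.18
EV(B) = 0.375 × 390 + 0.125 × 730 + 0.375 × (-240) + 0.125 × (-290) = 146.25 + 91.25 − 90 − 36.25 = 111.25
Overall = 0.9 × (-211.18) + 0.1 × 111.25 = -190.062 + 11.125 = -178.937

-$178.94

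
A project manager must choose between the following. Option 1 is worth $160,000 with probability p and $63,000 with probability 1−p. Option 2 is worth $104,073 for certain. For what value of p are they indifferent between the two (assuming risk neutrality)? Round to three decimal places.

p·160000 + (1−p)·63000 = 104073
97000p + 63000 = 104073
p = (104073 − 63000) / 97000

p = 0.423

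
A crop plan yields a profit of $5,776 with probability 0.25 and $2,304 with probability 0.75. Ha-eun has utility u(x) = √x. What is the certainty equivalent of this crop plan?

E[u] = 0.25·√5776 + 0.75·√2304 = 0.25·76 + 0.75·48 = 55
CE = (55)² = 3025

$3,025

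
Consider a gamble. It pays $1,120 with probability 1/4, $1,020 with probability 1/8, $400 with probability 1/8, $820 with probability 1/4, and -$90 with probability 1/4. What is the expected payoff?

EV = 1/4 × 1120 + 1/8 × 1020 + 1/8 × 400 + 1/4 × 820 + 1/4 × (-90) = 280 + 127.5 + 50 + 205 − 22.5 = 640

$640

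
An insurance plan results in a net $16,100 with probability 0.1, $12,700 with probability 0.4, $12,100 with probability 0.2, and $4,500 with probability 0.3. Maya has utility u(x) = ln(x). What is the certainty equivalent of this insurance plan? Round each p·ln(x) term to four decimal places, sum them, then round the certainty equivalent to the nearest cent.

$9,434.23

E[u] = 0.1·ln(16100) + 0.4·ln(12700) + 0.2·ln(12100) + 0.3·ln(4500) = 0.9687 + 3.7797 + 1.8802 + 2.5235 = 9.1521
CE = e^9.1521 ≈ 9434.23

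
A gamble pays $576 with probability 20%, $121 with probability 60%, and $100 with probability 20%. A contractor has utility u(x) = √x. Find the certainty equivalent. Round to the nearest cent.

$179.56

E[u] = 0.2·√576 + 0.6·√121 + 0.2·√100 = 0.2·24 + 0.6·11 + 0.2·10 = 13.4
CE = (13.4)² = 179.56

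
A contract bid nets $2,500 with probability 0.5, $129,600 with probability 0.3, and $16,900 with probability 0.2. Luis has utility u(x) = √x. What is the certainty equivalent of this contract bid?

E[u] = 0.5·√2500 + 0.3·√129600 + 0.2·√16900 = 0.5·50 + 0.3·360 + 0.2·130 = 159
CE = (159)² = 25281

$25,281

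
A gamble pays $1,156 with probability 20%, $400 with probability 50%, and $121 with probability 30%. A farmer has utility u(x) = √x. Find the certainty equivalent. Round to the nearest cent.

E[u] = 0.2·√1156 + 0.5·√400 + 0.3·√121 = 0.2·34 + 0.5·20 + 0.3·11 = 20.1
CE = (20.1)² = 404.01

$404.01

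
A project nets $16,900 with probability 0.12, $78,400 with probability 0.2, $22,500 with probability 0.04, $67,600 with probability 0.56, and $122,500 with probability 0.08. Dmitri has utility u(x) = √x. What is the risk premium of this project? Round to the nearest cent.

$3,162.56

E[u] = 0.12·√16900 + 0.2·√78400 + 0.04·√22500 + 0.56·√67600 + 0.08·√122500 = 0.12·130 + 0.2·280 + 0.04·150 + 0.56·260 + 0.08·350 = 251.2
CE = (251.2)² = 63101.44
Risk premium = EV − CE = 66264 − 63101.44 = 3162.56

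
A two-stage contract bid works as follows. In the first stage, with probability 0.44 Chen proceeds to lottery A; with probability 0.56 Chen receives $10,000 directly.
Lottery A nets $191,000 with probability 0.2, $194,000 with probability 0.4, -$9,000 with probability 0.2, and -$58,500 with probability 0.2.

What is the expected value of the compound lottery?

EV(A) = 0.2 × 191000 + 0.4 × 194000 + 0.2 × (-9000) + 0.2 × (-58500) = 38200 + 77600 − 1800 − 11700 = 102300
Branch B: 10000 (certain)
Overall = 0.44 × 102300 + 0.56 × 10000 = 45012 + 5600 = 50612

$50,612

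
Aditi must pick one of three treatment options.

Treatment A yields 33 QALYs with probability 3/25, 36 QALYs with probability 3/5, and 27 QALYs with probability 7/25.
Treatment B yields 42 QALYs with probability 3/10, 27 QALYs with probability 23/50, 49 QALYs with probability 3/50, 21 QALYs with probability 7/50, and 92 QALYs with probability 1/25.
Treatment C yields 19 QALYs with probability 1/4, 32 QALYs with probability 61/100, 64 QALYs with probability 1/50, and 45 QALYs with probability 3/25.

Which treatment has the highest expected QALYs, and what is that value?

Treatment B (34.58 QALYs)

Treatment A = 3/25 × 33 + 3/5 × 36 + 7/25 × 27 = 3.96 + 21.6 + 7.56 = 33.12
Treatment B = 3/10 × 42 + 23/50 × 27 + 3/50 × 49 + 7/50 × 21 + 1/25 × 92 = 12.6 + 12.42 + 2.94 + 2.94 + 3.68 = 34.58
Treatment C = 1/4 × 19 + 61/100 × 32 + 1/50 × 64 + 3/25 × 45 = 4.75 + 19.52 + 1.28 + 5.4 = 30.95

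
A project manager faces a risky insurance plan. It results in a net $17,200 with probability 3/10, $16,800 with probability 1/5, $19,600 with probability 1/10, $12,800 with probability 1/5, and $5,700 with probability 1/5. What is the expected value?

$14,180

EV = 3/10 × 17200 + 1/5 × 16800 + 1/10 × 19600 + 1/5 × 12800 + 1/5 × 5700 = 5160 + 3360 + 1960 + 2560 + 1140 = 14180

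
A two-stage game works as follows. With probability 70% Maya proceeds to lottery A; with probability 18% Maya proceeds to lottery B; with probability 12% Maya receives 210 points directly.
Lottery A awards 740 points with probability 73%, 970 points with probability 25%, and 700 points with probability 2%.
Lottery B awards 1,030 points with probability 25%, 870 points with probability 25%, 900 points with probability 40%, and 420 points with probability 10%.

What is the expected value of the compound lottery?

740.75 points

EV(A) = 0.73 × 740 + 0.25 × 970 + 0.02 × 700 = 540.2 + 242.5 + 14 = 796.7
EV(B) = 0.25 × 1030 + 0.25 × 870 + 0.4 × 900 + 0.1 × 420 = 257.5 + 217.5 + 360 + 42 = 877
Branch C: 210 (certain)
Overall = 0.7 × 796.7 + 0.18 × 877 + 0.12 × 210 = 557.69 + 157.86 + 25.2 = 740.75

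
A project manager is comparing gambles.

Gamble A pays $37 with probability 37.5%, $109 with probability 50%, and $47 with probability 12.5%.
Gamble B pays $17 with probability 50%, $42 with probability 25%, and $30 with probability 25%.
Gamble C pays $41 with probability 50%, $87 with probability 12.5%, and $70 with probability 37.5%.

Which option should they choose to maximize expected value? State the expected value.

Gamble A = 0.375 × 37 + 0.5 × 109 + 0.125 × 47 = 13.875 + 54.5 + 5.875 = 74.25
Gamble B = 0.5 × 17 + 0.25 × 42 + 0.25 × 30 = 8.5 + 10.5 + 7.5 = 26.5
Gamble C = 0.5 × 41 + 0.125 × 87 + 0.375 × 70 = 20.5 + 10.875 + 26.25 = 57.625

Gamble A ($74.25)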